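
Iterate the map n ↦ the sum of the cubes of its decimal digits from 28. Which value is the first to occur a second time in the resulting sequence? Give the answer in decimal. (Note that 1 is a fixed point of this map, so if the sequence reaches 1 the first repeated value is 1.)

28 → 2³ + 8³ = 520
520 → 5³ + 2³ + 0³ = 133
133 → 1³ + 3³ + 3³ = 55
55 → 5³ + 5³ = 250
250 → 2³ + 5³ + 0³ = 133  — 133 already appeared earlier.

133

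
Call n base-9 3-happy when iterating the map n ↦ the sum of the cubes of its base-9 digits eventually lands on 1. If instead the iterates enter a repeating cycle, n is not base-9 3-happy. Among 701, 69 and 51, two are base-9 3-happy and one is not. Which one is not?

701: 701 → 1149 → 343 → 73 → 513 → 243 → 27 → 27  — repeats 27 (not base-9 3-happy)
69: 69 → 559 → 729 → 1  — reaches 1 (base-9 3-happy)
51: 51 → 341 → 577 → 345 → 99 → 9 → 1  — reaches 1 (base-9 3-happy)

701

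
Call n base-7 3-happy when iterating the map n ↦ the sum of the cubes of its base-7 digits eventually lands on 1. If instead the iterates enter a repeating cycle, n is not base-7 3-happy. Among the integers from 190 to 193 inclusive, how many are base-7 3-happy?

1

190: 190 → 244 → 496 → 244  — not base-7 3-happy
191: 191 → 251 → 341 → 557 → 137 → 197 → 65 → 17 → 35 → 125 → 251  — not base-7 3-happy
192: 192 → 270 → 216 → 288 → 342 → 648 → 282 → 258 → 342  — not base-7 3-happy
193: 193 → 307 → 433 → 343 → 1  — base-7 3-happy
base-7 3-happy: 193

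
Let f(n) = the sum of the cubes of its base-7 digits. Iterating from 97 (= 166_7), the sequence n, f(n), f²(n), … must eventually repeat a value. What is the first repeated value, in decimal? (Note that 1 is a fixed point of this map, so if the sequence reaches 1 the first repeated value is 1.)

1

97 = (1,6,6)_7 → 1³ + 6³ + 6³ = 1 + 216 + 216 = 433
433 = (1,1,5,6)_7 → 1³ + 1³ + 5³ + 6³ = 1 + 1 + 125 + 216 = 343
343 = (1,0,0,0)_7 → 1³ + 0³ + 0³ + 0³ = 1 + 0 + 0 + 0 = 1  — reached the fixed point 1.
1 → 1, so 1 is the first repeated value.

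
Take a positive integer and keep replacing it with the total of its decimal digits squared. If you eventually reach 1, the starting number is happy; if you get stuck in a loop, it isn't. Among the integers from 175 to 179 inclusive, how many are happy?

175: 175 → 75 → 74 → 65 → 61 → 37 → 58 → 89 → 145 → 42 → 20 → 4 → 16 → 37  (repeats 37)
176: 176 → 86 → 100 → 1  (reaches 1)
177: 177 → 99 → 162 → 41 → 17 → 50 → 25 → 29 → 85 → 89 → 145 → 42 → 20 → 4 → 16 → 37 → 58 → 89  (repeats 89)
178: 178 → 114 → 18 → 65 → 61 → 37 → 58 → 89 → 145 → 42 → 20 → 4 → 16 → 37  (repeats 37)
179: 179 → 131 → 11 → 2 → 4 → 16 → 37 → 58 → 89 → 145 → 42 → 20 → 4  (repeats 4)
happy: 176

1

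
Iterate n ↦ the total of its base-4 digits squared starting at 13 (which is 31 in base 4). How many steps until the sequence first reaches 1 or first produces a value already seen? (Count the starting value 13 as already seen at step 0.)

4

13 = (3,1)_4 → 3² + 1² = 10
10 = (2,2)_4 → 2² + 2² = 8
8 = (2,0)_4 → 2² + 0² = 4
4 = (1,0)_4 → 1² + 0² = 1  — reached 1.
That took 4 steps.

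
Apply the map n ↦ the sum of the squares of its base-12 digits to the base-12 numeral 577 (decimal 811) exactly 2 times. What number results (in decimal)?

811 = (5,7,7)_12 → 5² + 7² + 7² = 25 + 49 + 49 = 123
123 = (10,3)_12 → 10² + 3² = 100 + 9 = 109

109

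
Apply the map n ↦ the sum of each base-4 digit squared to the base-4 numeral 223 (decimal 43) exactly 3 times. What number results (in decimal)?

43 = (2,2,3)_4 → 2² + 2² + 3² = 4 + 4 + 9 = 17
17 = (1,0,1)_4 → 1² + 0² + 1² = 1 + 0 + 1 = 2
2 = (2)_4 → 2² = 4

4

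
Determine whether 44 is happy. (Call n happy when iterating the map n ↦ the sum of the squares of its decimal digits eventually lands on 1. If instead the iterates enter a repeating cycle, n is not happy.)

44 → 4² + 4² = 16 + 16 = 32
32 → 3² + 2² = 9 + 4 = 13
13 → 1² + 3² = 1 + 9 = 10
10 → 1² + 0² = 1 + 0 = 1  — reached 1.

happy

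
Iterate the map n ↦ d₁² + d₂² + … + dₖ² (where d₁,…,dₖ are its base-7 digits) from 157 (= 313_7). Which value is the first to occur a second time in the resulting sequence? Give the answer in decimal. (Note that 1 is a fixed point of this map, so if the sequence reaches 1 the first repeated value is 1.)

157 = (3,1,3)_7 → 19
19 = (2,5)_7 → 29
29 = (4,1)_7 → 17
17 = (2,3)_7 → 13
13 = (1,6)_7 → 37
37 = (5,2)_7 → 29  — 29 already appeared earlier.

29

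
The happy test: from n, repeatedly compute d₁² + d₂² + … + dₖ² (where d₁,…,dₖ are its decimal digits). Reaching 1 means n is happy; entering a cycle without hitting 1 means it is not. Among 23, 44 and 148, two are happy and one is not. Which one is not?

23: 23 → 13 → 10 → 1  — reaches 1 (happy)
44: 44 → 32 → 13 → 10 → 1  — reaches 1 (happy)
148: 148 → 81 → 65 → 61 → 37 → 58 → 89 → 145 → 42 → 20 → 4 → 16 → 37  — repeats 37 (not happy)

148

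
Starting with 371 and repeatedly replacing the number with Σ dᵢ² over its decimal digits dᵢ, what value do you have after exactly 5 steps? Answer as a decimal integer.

371 → 3² + 7² + 1² = 59
59 → 5² + 9² = 106
106 → 1² + 0² + 6² = 37
37 → 3² + 7² = 58
58 → 5² + 8² = 89

89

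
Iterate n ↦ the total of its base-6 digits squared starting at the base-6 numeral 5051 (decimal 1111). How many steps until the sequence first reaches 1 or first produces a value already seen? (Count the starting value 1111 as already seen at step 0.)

1111 = (5,0,5,1)_6 → 5² + 0² + 5² + 1² = 25 + 0 + 25 + 1 = 51
51 = (1,2,3)_6 → 1² + 2² + 3² = 1 + 4 + 9 = 14
14 = (2,2)_6 → 2² + 2² = 4 + 4 = 8
8 = (1,2)_6 → 1² + 2² = 1 + 4 = 5
5 = (5)_6 → 5² = 25
25 = (4,1)_6 → 4² + 1² = 16 + 1 = 17
17 = (2,5)_6 → 2² + 5² = 4 + 25 = 29
29 = (4,5)_6 → 4² + 5² = 16 + 25 = 41
41 = (1,0,5)_6 → 1² + 0² + 5² = 1 + 0 + 25 = 26
26 = (4,2)_6 → 4² + 2² = 16 + 4 = 20
20 = (3,2)_6 → 3² + 2² = 9 + 4 = 13
13 = (2,1)_6 → 2² + 1² = 4 + 1 = 5  — 5 repeats.
That took 12 steps.

12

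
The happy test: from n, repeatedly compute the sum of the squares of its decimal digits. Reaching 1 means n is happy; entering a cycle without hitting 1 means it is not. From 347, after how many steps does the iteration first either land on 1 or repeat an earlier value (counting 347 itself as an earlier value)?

12

347 → 3² + 4² + 7² = 9 + 16 + 49 = 74
74 → 7² + 4² = 49 + 16 = 65
65 → 6² + 5² = 36 + 25 = 61
61 → 6² + 1² = 36 + 1 = 37
37 → 3² + 7² = 9 + 49 = 58
58 → 5² + 8² = 25 + 64 = 89
89 → 8² + 9² = 64 + 81 = 145
145 → 1² + 4² + 5² = 1 + 16 + 25 = 42
42 → 4² + 2² = 16 + 4 = 20
20 → 2² + 0² = 4 + 0 = 4
4 → 4² = 16
16 → 1² + 6² = 1 + 36 = 37  — 37 repeats.
That took 12 steps.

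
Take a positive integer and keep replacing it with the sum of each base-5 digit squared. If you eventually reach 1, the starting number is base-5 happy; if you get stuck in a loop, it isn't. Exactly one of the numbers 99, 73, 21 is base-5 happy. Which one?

99

99: 99 → 41 → 11 → 5 → 1  — reaches 1 (base-5 happy)
73: 73 → 29 → 17 → 13 → 13  — repeats 13 (not base-5 happy)
21: 21 → 17 → 13 → 13  — repeats 13 (not base-5 happy)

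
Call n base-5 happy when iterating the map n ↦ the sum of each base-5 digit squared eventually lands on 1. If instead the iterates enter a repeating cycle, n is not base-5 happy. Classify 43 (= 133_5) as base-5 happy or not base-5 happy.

43 = (1,3,3)_5 → 1² + 3² + 3² = 19
19 = (3,4)_5 → 3² + 4² = 25
25 = (1,0,0)_5 → 1² + 0² + 0² = 1  — reached 1.

base-5 happy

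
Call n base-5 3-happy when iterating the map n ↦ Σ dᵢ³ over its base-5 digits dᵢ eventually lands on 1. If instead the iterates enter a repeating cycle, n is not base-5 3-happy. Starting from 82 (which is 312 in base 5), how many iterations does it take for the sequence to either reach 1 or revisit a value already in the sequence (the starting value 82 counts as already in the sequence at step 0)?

82 = (3,1,2)_5 → 3³ + 1³ + 2³ = 27 + 1 + 8 = 36
36 = (1,2,1)_5 → 1³ + 2³ + 1³ = 1 + 8 + 1 = 10
10 = (2,0)_5 → 2³ + 0³ = 8 + 0 = 8
8 = (1,3)_5 → 1³ + 3³ = 1 + 27 = 28
28 = (1,0,3)_5 → 1³ + 0³ + 3³ = 1 + 0 + 27 = 28  — 28 repeats.
That took 5 steps.

5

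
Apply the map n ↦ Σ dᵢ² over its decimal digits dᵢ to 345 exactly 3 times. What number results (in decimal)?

29

345 → 3² + 4² + 5² = 50
50 → 5² + 0² = 25
25 → 2² + 5² = 29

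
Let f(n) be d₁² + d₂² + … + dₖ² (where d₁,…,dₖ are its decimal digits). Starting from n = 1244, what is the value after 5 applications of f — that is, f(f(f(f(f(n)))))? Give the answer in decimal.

42

1244 → 1² + 2² + 4² + 4² = 1 + 4 + 16 + 16 = 37
37 → 3² + 7² = 9 + 49 = 58
58 → 5² + 8² = 25 + 64 = 89
89 → 8² + 9² = 64 + 81 = 145
145 → 1² + 4² + 5² = 1 + 16 + 25 = 42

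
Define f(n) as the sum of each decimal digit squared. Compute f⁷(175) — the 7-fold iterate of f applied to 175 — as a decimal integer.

89

175 → 1² + 7² + 5² = 75
75 → 7² + 5² = 74
74 → 7² + 4² = 65
65 → 6² + 5² = 61
61 → 6² + 1² = 37
37 → 3² + 7² = 58
58 → 5² + 8² = 89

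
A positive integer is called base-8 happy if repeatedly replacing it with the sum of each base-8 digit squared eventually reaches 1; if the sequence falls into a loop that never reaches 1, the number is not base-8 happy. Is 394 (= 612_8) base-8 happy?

394 = (6,1,2)_8 → 6² + 1² + 2² = 36 + 1 + 4 = 41
41 = (5,1)_8 → 5² + 1² = 25 + 1 = 26
26 = (3,2)_8 → 3² + 2² = 9 + 4 = 13
13 = (1,5)_8 → 1² + 5² = 1 + 25 = 26  — 26 already seen; the sequence cycles without reaching 1.

not base-8 happy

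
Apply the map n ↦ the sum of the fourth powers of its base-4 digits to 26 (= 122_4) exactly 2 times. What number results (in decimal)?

26 = (1,2,2)_4 → 33
33 = (2,0,1)_4 → 17

17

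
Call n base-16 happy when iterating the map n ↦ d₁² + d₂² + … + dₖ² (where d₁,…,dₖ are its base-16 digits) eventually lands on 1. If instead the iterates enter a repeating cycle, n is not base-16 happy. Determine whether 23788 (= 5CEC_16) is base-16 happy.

not base-16 happy

23788 = (5,12,14,12)_16 → 509
509 = (1,15,13)_16 → 395
395 = (1,8,11)_16 → 186
186 = (11,10)_16 → 221
221 = (13,13)_16 → 338
338 = (1,5,2)_16 → 30
30 = (1,14)_16 → 197
197 = (12,5)_16 → 169
169 = (10,9)_16 → 181
181 = (11,5)_16 → 146
146 = (9,2)_16 → 85
85 = (5,5)_16 → 50
50 = (3,2)_16 → 13
13 = (13)_16 → 169  — 169 already seen; the sequence cycles without reaching 1.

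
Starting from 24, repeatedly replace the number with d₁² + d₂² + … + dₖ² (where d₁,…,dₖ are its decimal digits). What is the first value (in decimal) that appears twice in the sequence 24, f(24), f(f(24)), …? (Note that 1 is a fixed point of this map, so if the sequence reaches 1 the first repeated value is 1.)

20

24 → 2² + 4² = 4 + 16 = 20
20 → 2² + 0² = 4 + 0 = 4
4 → 4² = 16
16 → 1² + 6² = 1 + 36 = 37
37 → 3² + 7² = 9 + 49 = 58
58 → 5² + 8² = 25 + 64 = 89
89 → 8² + 9² = 64 + 81 = 145
145 → 1² + 4² + 5² = 1 + 16 + 25 = 42
42 → 4² + 2² = 16 + 4 = 20  — 20 already appeared earlier.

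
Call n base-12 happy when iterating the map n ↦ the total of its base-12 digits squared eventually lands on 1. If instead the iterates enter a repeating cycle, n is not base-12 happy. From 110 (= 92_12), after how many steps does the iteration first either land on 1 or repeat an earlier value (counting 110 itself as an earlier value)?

110 = (9,2)_12 → 9² + 2² = 85
85 = (7,1)_12 → 7² + 1² = 50
50 = (4,2)_12 → 4² + 2² = 20
20 = (1,8)_12 → 1² + 8² = 65
65 = (5,5)_12 → 5² + 5² = 50  — 50 repeats.
That took 5 steps.

5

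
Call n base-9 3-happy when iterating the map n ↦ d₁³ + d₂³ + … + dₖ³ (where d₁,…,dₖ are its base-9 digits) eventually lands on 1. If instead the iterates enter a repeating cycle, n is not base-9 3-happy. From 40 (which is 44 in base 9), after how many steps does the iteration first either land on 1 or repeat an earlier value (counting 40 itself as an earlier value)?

40 = (4,4)_9 → 4³ + 4³ = 64 + 64 = 128
128 = (1,5,2)_9 → 1³ + 5³ + 2³ = 1 + 125 + 8 = 134
134 = (1,5,8)_9 → 1³ + 5³ + 8³ = 1 + 125 + 512 = 638
638 = (7,7,8)_9 → 7³ + 7³ + 8³ = 343 + 343 + 512 = 1198
1198 = (1,5,7,1)_9 → 1³ + 5³ + 7³ + 1³ = 1 + 125 + 343 + 1 = 470
470 = (5,7,2)_9 → 5³ + 7³ + 2³ = 125 + 343 + 8 = 476
476 = (5,7,8)_9 → 5³ + 7³ + 8³ = 125 + 343 + 512 = 980
980 = (1,3,0,8)_9 → 1³ + 3³ + 0³ + 8³ = 1 + 27 + 0 + 512 = 540
540 = (6,6,0)_9 → 6³ + 6³ + 0³ = 216 + 216 + 0 = 432
432 = (5,3,0)_9 → 5³ + 3³ + 0³ = 125 + 27 + 0 = 152
152 = (1,7,8)_9 → 1³ + 7³ + 8³ = 1 + 343 + 512 = 856
856 = (1,1,5,1)_9 → 1³ + 1³ + 5³ + 1³ = 1 + 1 + 125 + 1 = 128  — 128 repeats.
That took 12 steps.

12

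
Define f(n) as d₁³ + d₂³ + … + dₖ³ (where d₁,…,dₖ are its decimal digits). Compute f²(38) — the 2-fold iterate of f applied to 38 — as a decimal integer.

881

38 → 3³ + 8³ = 539
539 → 5³ + 3³ + 9³ = 881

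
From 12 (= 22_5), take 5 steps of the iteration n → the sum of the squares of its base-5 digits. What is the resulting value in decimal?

10

12 = (2,2)_5 → 2² + 2² = 4 + 4 = 8
8 = (1,3)_5 → 1² + 3² = 1 + 9 = 10
10 = (2,0)_5 → 2² + 0² = 4 + 0 = 4
4 = (4)_5 → 4² = 16
16 = (3,1)_5 → 3² + 1² = 9 + 1 = 10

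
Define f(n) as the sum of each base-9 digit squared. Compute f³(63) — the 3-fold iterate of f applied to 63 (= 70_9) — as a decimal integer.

41

63 = (7,0)_9 → 49
49 = (5,4)_9 → 41
41 = (4,5)_9 → 41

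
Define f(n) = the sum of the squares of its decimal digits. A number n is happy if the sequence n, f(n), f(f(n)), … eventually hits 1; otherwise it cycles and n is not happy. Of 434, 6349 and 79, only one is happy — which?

79

434: 434 → 41 → 17 → 50 → 25 → 29 → 85 → 89 → 145 → 42 → 20 → 4 → 16 → 37 → 58 → 89  — repeats 89 (not happy)
6349: 6349 → 142 → 21 → 5 → 25 → 29 → 85 → 89 → 145 → 42 → 20 → 4 → 16 → 37 → 58 → 89  — repeats 89 (not happy)
79: 79 → 130 → 10 → 1  — reaches 1 (happy)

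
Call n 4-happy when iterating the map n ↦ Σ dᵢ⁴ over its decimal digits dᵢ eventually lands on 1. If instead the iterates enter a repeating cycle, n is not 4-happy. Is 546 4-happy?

546 → 5⁴ + 4⁴ + 6⁴ = 625 + 256 + 1296 = 2177
2177 → 2⁴ + 1⁴ + 7⁴ + 7⁴ = 16 + 1 + 2401 + 2401 = 4819
4819 → 4⁴ + 8⁴ + 1⁴ + 9⁴ = 256 + 4096 + 1 + 6561 = 10914
10914 → 1⁴ + 0⁴ + 9⁴ + 1⁴ + 4⁴ = 1 + 0 + 6561 + 1 + 256 = 6819
6819 → 6⁴ + 8⁴ + 1⁴ + 9⁴ = 1296 + 4096 + 1 + 6561 = 11954
11954 → 1⁴ + 1⁴ + 9⁴ + 5⁴ + 4⁴ = 1 + 1 + 6561 + 625 + 256 = 7444
7444 → 7⁴ + 4⁴ + 4⁴ + 4⁴ = 2401 + 256 + 256 + 256 = 3169
3169 → 3⁴ + 1⁴ + 6⁴ + 9⁴ = 81 + 1 + 1296 + 6561 = 7939
7939 → 7⁴ + 9⁴ + 3⁴ + 9⁴ = 2401 + 6561 + 81 + 6561 = 15604
15604 → 1⁴ + 5⁴ + 6⁴ + 0⁴ + 4⁴ = 1 + 625 + 1296 + 0 + 256 = 2178
2178 → 2⁴ + 1⁴ + 7⁴ + 8⁴ = 16 + 1 + 2401 + 4096 = 6514
6514 → 6⁴ + 5⁴ + 1⁴ + 4⁴ = 1296 + 625 + 1 + 256 = 2178  — 2178 already seen; the sequence cycles without reaching 1.

not 4-happy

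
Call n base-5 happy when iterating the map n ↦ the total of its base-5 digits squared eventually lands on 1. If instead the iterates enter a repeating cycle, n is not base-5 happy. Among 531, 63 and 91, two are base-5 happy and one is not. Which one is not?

63

531: 531 → 19 → 25 → 1  — reaches 1 (base-5 happy)
63: 63 → 17 → 13 → 13  — repeats 13 (not base-5 happy)
91: 91 → 19 → 25 → 1  — reaches 1 (base-5 happy)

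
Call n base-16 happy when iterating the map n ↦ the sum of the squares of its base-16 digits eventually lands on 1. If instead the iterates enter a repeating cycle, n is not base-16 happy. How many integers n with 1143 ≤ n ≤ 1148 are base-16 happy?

1143: 1143 → 114 → 53 → 34 → 8 → 64 → 16 → 1  (reaches 1)
1144: 1144 → 129 → 65 → 17 → 2 → 4 → 16 → 1  (reaches 1)
1145: 1145 → 146 → 85 → 50 → 13 → 169 → 181 → 146  (repeats 146)
1146: 1146 → 165 → 125 → 218 → 269 → 170 → 200 → 208 → 169 → 181 → 146 → 85 → 50 → 13 → 169  (repeats 169)
1147: 1147 → 186 → 221 → 338 → 30 → 197 → 169 → 181 → 146 → 85 → 50 → 13 → 169  (repeats 169)
1148: 1148 → 209 → 170 → 200 → 208 → 169 → 181 → 146 → 85 → 50 → 13 → 169  (repeats 169)
base-16 happy: 1143, 1144

2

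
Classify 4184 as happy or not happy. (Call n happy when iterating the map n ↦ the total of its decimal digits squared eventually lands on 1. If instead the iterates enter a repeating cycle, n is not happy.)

4184 → 4² + 1² + 8² + 4² = 97
97 → 9² + 7² = 130
130 → 1² + 3² + 0² = 10
10 → 1² + 0² = 1  — reached 1.

happy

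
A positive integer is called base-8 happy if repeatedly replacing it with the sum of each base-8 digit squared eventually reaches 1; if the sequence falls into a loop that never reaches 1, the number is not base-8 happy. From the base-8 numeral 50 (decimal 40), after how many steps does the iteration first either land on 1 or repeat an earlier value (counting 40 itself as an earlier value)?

40 = (5,0)_8 → 5² + 0² = 25 + 0 = 25
25 = (3,1)_8 → 3² + 1² = 9 + 1 = 10
10 = (1,2)_8 → 1² + 2² = 1 + 4 = 5
5 = (5)_8 → 5² = 25  — 25 repeats.
That took 4 steps.

4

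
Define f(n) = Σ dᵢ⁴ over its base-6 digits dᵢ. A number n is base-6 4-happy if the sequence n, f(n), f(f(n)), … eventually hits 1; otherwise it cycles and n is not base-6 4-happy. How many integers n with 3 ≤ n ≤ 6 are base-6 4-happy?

1

3: 3 → 81 → 98 → 288 → 17 → 641 → 1522 → 259 → 4 → 256 → 258 → 3  — not base-6 4-happy
4: 4 → 256 → 258 → 3 → 81 → 98 → 288 → 17 → 641 → 1522 → 259 → 4  — not base-6 4-happy
5: 5 → 625 → 658 → 338 → 114 → 82 → 273 → 164 → 353 → 963 → 609 → 978 → 338  — not base-6 4-happy
6: 6 → 1  — base-6 4-happy
base-6 4-happy: 6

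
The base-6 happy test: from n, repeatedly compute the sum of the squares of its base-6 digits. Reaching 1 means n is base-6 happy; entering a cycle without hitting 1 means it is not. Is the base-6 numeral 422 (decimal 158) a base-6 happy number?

158 = (4,2,2)_6 → 4² + 2² + 2² = 16 + 4 + 4 = 24
24 = (4,0)_6 → 4² + 0² = 16 + 0 = 16
16 = (2,4)_6 → 2² + 4² = 4 + 16 = 20
20 = (3,2)_6 → 3² + 2² = 9 + 4 = 13
13 = (2,1)_6 → 2² + 1² = 4 + 1 = 5
5 = (5)_6 → 5² = 25
25 = (4,1)_6 → 4² + 1² = 16 + 1 = 17
17 = (2,5)_6 → 2² + 5² = 4 + 25 = 29
29 = (4,5)_6 → 4² + 5² = 16 + 25 = 41
41 = (1,0,5)_6 → 1² + 0² + 5² = 1 + 0 + 25 = 26
26 = (4,2)_6 → 4² + 2² = 16 + 4 = 20  — 20 already seen; the sequence cycles without reaching 1.

not base-6 happy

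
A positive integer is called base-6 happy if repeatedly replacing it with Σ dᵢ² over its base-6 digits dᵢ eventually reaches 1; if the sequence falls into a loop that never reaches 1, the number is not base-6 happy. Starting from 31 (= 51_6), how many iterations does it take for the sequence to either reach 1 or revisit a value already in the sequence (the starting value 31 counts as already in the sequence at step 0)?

9

31 = (5,1)_6 → 5² + 1² = 25 + 1 = 26
26 = (4,2)_6 → 4² + 2² = 16 + 4 = 20
20 = (3,2)_6 → 3² + 2² = 9 + 4 = 13
13 = (2,1)_6 → 2² + 1² = 4 + 1 = 5
5 = (5)_6 → 5² = 25
25 = (4,1)_6 → 4² + 1² = 16 + 1 = 17
17 = (2,5)_6 → 2² + 5² = 4 + 25 = 29
29 = (4,5)_6 → 4² + 5² = 16 + 25 = 41
41 = (1,0,5)_6 → 1² + 0² + 5² = 1 + 0 + 25 = 26  — 26 repeats.
That took 9 steps.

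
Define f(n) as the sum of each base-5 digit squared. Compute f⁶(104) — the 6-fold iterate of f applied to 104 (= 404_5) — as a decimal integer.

10

104 = (4,0,4)_5 → 4² + 0² + 4² = 32
32 = (1,1,2)_5 → 1² + 1² + 2² = 6
6 = (1,1)_5 → 1² + 1² = 2
2 = (2)_5 → 2² = 4
4 = (4)_5 → 4² = 16
16 = (3,1)_5 → 3² + 1² = 10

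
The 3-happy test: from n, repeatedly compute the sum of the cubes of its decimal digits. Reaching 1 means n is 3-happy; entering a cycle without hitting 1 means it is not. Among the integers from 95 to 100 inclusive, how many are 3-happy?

1

95: 95 → 854 → 701 → 344 → 155 → 251 → 134 → 92 → 737 → 713 → 371 → 371  (repeats 371)
96: 96 → 945 → 918 → 1242 → 81 → 513 → 153 → 153  (repeats 153)
97: 97 → 1072 → 352 → 160 → 217 → 352  (repeats 352)
98: 98 → 1241 → 74 → 407 → 407  (repeats 407)
99: 99 → 1458 → 702 → 351 → 153 → 153  (repeats 153)
100: 100 → 1  (reaches 1)
3-happy: 100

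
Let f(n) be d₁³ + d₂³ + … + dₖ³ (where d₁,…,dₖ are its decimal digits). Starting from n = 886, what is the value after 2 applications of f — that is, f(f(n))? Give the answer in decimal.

73

886 → 8³ + 8³ + 6³ = 512 + 512 + 216 = 1240
1240 → 1³ + 2³ + 4³ + 0³ = 1 + 8 + 64 + 0 = 73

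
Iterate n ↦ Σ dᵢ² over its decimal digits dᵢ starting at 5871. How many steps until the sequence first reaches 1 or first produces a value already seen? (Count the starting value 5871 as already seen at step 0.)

6

5871 → 5² + 8² + 7² + 1² = 139
139 → 1² + 3² + 9² = 91
91 → 9² + 1² = 82
82 → 8² + 2² = 68
68 → 6² + 8² = 100
100 → 1² + 0² + 0² = 1  — reached 1.
That took 6 steps.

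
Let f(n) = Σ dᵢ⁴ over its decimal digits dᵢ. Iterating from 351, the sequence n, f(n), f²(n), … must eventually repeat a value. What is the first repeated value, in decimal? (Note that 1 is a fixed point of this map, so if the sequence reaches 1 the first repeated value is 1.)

351 → 707
707 → 4802
4802 → 4368
4368 → 5729
5729 → 9603
9603 → 7938
7938 → 13139
13139 → 6725
6725 → 4338
4338 → 4514
4514 → 1138
1138 → 4179
4179 → 9219
9219 → 13139  — 13139 already appeared earlier.

13139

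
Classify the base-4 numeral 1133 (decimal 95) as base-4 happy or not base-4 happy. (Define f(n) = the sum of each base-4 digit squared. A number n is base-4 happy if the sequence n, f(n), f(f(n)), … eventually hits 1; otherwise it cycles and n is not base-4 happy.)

95 = (1,1,3,3)_4 → 1² + 1² + 3² + 3² = 1 + 1 + 9 + 9 = 20
20 = (1,1,0)_4 → 1² + 1² + 0² = 1 + 1 + 0 = 2
2 = (2)_4 → 2² = 4
4 = (1,0)_4 → 1² + 0² = 1 + 0 = 1  — reached 1.

base-4 happy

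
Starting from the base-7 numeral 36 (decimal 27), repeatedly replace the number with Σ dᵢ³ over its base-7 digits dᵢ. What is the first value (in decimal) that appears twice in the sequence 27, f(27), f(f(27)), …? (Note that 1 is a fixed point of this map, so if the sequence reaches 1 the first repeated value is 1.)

9

27 = (3,6)_7 → 243
243 = (4,6,5)_7 → 405
405 = (1,1,1,6)_7 → 219
219 = (4,3,2)_7 → 99
99 = (2,0,1)_7 → 9
9 = (1,2)_7 → 9  — 9 already appeared earlier.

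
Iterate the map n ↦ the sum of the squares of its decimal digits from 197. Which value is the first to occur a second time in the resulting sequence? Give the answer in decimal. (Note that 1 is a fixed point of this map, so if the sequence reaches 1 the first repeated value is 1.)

197 → 1² + 9² + 7² = 131
131 → 1² + 3² + 1² = 11
11 → 1² + 1² = 2
2 → 2² = 4
4 → 4² = 16
16 → 1² + 6² = 37
37 → 3² + 7² = 58
58 → 5² + 8² = 89
89 → 8² + 9² = 145
145 → 1² + 4² + 5² = 42
42 → 4² + 2² = 20
20 → 2² + 0² = 4  — 4 already appeared earlier.

4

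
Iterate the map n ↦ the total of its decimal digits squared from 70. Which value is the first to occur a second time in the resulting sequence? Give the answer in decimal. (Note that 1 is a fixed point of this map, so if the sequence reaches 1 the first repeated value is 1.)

1

70 → 7² + 0² = 49 + 0 = 49
49 → 4² + 9² = 16 + 81 = 97
97 → 9² + 7² = 81 + 49 = 130
130 → 1² + 3² + 0² = 1 + 9 + 0 = 10
10 → 1² + 0² = 1 + 0 = 1  — reached the fixed point 1.
1 → 1, so 1 is the first repeated value.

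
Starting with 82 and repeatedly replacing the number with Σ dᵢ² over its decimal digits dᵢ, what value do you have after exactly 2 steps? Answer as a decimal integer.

100

82 → 8² + 2² = 68
68 → 6² + 8² = 100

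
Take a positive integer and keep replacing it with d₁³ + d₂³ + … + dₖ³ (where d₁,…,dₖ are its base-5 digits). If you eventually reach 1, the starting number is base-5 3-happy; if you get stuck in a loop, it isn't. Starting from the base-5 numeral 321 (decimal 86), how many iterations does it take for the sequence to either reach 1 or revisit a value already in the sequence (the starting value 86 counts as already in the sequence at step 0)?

5

86 = (3,2,1)_5 → 3³ + 2³ + 1³ = 36
36 = (1,2,1)_5 → 1³ + 2³ + 1³ = 10
10 = (2,0)_5 → 2³ + 0³ = 8
8 = (1,3)_5 → 1³ + 3³ = 28
28 = (1,0,3)_5 → 1³ + 0³ + 3³ = 28  — 28 repeats.
That took 5 steps.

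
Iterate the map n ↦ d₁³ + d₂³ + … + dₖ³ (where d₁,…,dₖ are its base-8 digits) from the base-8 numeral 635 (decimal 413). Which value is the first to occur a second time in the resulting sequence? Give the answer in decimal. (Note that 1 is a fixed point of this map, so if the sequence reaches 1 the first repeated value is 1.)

1

413 = (6,3,5)_8 → 368
368 = (5,6,0)_8 → 341
341 = (5,2,5)_8 → 258
258 = (4,0,2)_8 → 72
72 = (1,1,0)_8 → 2
2 = (2)_8 → 8
8 = (1,0)_8 → 1  — reached the fixed point 1.
1 → 1, so 1 is the first repeated value.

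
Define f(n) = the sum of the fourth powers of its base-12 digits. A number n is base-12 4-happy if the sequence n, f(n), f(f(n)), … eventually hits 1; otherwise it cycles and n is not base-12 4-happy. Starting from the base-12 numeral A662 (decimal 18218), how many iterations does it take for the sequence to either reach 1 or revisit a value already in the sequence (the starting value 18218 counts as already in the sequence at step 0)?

18218 = (10,6,6,2)_12 → 10⁴ + 6⁴ + 6⁴ + 2⁴ = 10000 + 1296 + 1296 + 16 = 12608
12608 = (7,3,6,8)_12 → 7⁴ + 3⁴ + 6⁴ + 8⁴ = 2401 + 81 + 1296 + 4096 = 7874
7874 = (4,6,8,2)_12 → 4⁴ + 6⁴ + 8⁴ + 2⁴ = 256 + 1296 + 4096 + 16 = 5664
5664 = (3,3,4,0)_12 → 3⁴ + 3⁴ + 4⁴ + 0⁴ = 81 + 81 + 256 + 0 = 418
418 = (2,10,10)_12 → 2⁴ + 10⁴ + 10⁴ = 16 + 10000 + 10000 = 20016
20016 = (11,7,0,0)_12 → 11⁴ + 7⁴ + 0⁴ + 0⁴ = 14641 + 2401 + 0 + 0 = 17042
17042 = (9,10,4,2)_12 → 9⁴ + 10⁴ + 4⁴ + 2⁴ = 6561 + 10000 + 256 + 16 = 16833
16833 = (9,8,10,9)_12 → 9⁴ + 8⁴ + 10⁴ + 9⁴ = 6561 + 4096 + 10000 + 6561 = 27218
27218 = (1,3,9,0,2)_12 → 1⁴ + 3⁴ + 9⁴ + 0⁴ + 2⁴ = 1 + 81 + 6561 + 0 + 16 = 6659
6659 = (3,10,2,11)_12 → 3⁴ + 10⁴ + 2⁴ + 11⁴ = 81 + 10000 + 16 + 14641 = 24738
24738 = (1,2,3,9,6)_12 → 1⁴ + 2⁴ + 3⁴ + 9⁴ + 6⁴ = 1 + 16 + 81 + 6561 + 1296 = 7955
7955 = (4,7,2,11)_12 → 4⁴ + 7⁴ + 2⁴ + 11⁴ = 256 + 2401 + 16 + 14641 = 17314
17314 = (10,0,2,10)_12 → 10⁴ + 0⁴ + 2⁴ + 10⁴ = 10000 + 0 + 16 + 10000 = 20016  — 20016 repeats.
That took 13 steps.

13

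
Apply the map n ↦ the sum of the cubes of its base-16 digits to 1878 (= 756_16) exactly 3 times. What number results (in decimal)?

2331

1878 = (7,5,6)_16 → 7³ + 5³ + 6³ = 684
684 = (2,10,12)_16 → 2³ + 10³ + 12³ = 2736
2736 = (10,11,0)_16 → 10³ + 11³ + 0³ = 2331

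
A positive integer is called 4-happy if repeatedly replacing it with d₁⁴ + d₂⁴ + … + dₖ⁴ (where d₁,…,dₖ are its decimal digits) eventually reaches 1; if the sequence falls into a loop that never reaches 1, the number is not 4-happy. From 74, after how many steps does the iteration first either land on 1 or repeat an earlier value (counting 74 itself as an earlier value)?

74 → 7⁴ + 4⁴ = 2657
2657 → 2⁴ + 6⁴ + 5⁴ + 7⁴ = 4338
4338 → 4⁴ + 3⁴ + 3⁴ + 8⁴ = 4514
4514 → 4⁴ + 5⁴ + 1⁴ + 4⁴ = 1138
1138 → 1⁴ + 1⁴ + 3⁴ + 8⁴ = 4179
4179 → 4⁴ + 1⁴ + 7⁴ + 9⁴ = 9219
9219 → 9⁴ + 2⁴ + 1⁴ + 9⁴ = 13139
13139 → 1⁴ + 3⁴ + 1⁴ + 3⁴ + 9⁴ = 6725
6725 → 6⁴ + 7⁴ + 2⁴ + 5⁴ = 4338  — 4338 repeats.
That took 9 steps.

9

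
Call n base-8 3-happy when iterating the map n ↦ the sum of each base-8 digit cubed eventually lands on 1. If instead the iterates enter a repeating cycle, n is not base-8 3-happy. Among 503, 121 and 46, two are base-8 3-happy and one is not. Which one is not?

503

503: 503 → 902 → 433 → 433  — repeats 433 (not base-8 3-happy)
121: 121 → 345 → 153 → 36 → 128 → 8 → 1  — reaches 1 (base-8 3-happy)
46: 46 → 341 → 258 → 72 → 2 → 8 → 1  — reaches 1 (base-8 3-happy)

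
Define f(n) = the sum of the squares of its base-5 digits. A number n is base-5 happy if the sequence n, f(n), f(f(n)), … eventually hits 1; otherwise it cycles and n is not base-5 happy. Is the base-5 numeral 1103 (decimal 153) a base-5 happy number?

base-5 happy

153 = (1,1,0,3)_5 → 1² + 1² + 0² + 3² = 1 + 1 + 0 + 9 = 11
11 = (2,1)_5 → 2² + 1² = 4 + 1 = 5
5 = (1,0)_5 → 1² + 0² = 1 + 0 = 1  — reached 1.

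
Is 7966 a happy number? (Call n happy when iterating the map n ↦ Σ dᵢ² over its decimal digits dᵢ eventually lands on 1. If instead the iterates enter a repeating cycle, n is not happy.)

not happy

7966 → 7² + 9² + 6² + 6² = 202
202 → 2² + 0² + 2² = 8
8 → 8² = 64
64 → 6² + 4² = 52
52 → 5² + 2² = 29
29 → 2² + 9² = 85
85 → 8² + 5² = 89
89 → 8² + 9² = 145
145 → 1² + 4² + 5² = 42
42 → 4² + 2² = 20
20 → 2² + 0² = 4
4 → 4² = 16
16 → 1² + 6² = 37
37 → 3² + 7² = 58
58 → 5² + 8² = 89  — 89 already seen; the sequence cycles without reaching 1.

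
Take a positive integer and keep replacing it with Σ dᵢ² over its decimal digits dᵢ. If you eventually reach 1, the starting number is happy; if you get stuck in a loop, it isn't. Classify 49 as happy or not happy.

happy

49 → 4² + 9² = 97
97 → 9² + 7² = 130
130 → 1² + 3² + 0² = 10
10 → 1² + 0² = 1  — reached 1.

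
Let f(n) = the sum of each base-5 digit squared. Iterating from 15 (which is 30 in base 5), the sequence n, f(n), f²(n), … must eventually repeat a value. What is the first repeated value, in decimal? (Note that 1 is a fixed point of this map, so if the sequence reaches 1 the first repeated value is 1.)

15 = (3,0)_5 → 3² + 0² = 9
9 = (1,4)_5 → 1² + 4² = 17
17 = (3,2)_5 → 3² + 2² = 13
13 = (2,3)_5 → 2² + 3² = 13  — 13 already appeared earlier.

13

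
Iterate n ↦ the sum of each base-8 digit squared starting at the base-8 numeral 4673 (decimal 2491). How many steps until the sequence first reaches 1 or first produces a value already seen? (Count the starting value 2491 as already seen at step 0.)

2491 = (4,6,7,3)_8 → 110
110 = (1,5,6)_8 → 62
62 = (7,6)_8 → 85
85 = (1,2,5)_8 → 30
30 = (3,6)_8 → 45
45 = (5,5)_8 → 50
50 = (6,2)_8 → 40
40 = (5,0)_8 → 25
25 = (3,1)_8 → 10
10 = (1,2)_8 → 5
5 = (5)_8 → 25  — 25 repeats.
That took 11 steps.

11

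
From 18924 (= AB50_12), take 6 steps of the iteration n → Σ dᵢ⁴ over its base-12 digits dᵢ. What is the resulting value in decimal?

18924 = (10,11,5,0)_12 → 10⁴ + 11⁴ + 5⁴ + 0⁴ = 25266
25266 = (1,2,7,5,6)_12 → 1⁴ + 2⁴ + 7⁴ + 5⁴ + 6⁴ = 4339
4339 = (2,6,1,7)_12 → 2⁴ + 6⁴ + 1⁴ + 7⁴ = 3714
3714 = (2,1,9,6)_12 → 2⁴ + 1⁴ + 9⁴ + 6⁴ = 7874
7874 = (4,6,8,2)_12 → 4⁴ + 6⁴ + 8⁴ + 2⁴ = 5664
5664 = (3,3,4,0)_12 → 3⁴ + 3⁴ + 4⁴ + 0⁴ = 418

418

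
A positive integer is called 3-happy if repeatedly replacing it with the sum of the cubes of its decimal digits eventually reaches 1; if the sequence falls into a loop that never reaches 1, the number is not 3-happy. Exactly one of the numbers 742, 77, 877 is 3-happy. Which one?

877

742: 742 → 415 → 190 → 730 → 370 → 370  — repeats 370 (not 3-happy)
77: 77 → 686 → 944 → 857 → 980 → 1241 → 74 → 407 → 407  — repeats 407 (not 3-happy)
877: 877 → 1198 → 1243 → 100 → 1  — reaches 1 (3-happy)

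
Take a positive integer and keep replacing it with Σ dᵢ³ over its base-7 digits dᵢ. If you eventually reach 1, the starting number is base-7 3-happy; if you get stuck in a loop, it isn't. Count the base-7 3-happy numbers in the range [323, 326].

323: 323 → 281 → 251 → 341 → 557 → 137 → 197 → 65 → 17 → 35 → 125 → 251  — not base-7 3-happy
324: 324 → 288 → 342 → 648 → 282 → 258 → 342  — not base-7 3-happy
325: 325 → 307 → 433 → 343 → 1  — base-7 3-happy
326: 326 → 344 → 2 → 8 → 2  — not base-7 3-happy
base-7 3-happy: 325

1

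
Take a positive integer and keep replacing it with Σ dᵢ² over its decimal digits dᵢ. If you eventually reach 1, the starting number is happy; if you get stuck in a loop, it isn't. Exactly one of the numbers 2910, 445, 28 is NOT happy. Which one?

2910: 2910 → 86 → 100 → 1  — reaches 1 (happy)
445: 445 → 57 → 74 → 65 → 61 → 37 → 58 → 89 → 145 → 42 → 20 → 4 → 16 → 37  — repeats 37 (not happy)
28: 28 → 68 → 100 → 1  — reaches 1 (happy)

445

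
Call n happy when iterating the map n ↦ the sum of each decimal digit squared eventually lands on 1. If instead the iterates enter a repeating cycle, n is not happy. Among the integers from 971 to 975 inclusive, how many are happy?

1

971: 971 → 131 → 11 → 2 → 4 → 16 → 37 → 58 → 89 → 145 → 42 → 20 → 4  (repeats 4)
972: 972 → 134 → 26 → 40 → 16 → 37 → 58 → 89 → 145 → 42 → 20 → 4 → 16  (repeats 16)
973: 973 → 139 → 91 → 82 → 68 → 100 → 1  (reaches 1)
974: 974 → 146 → 53 → 34 → 25 → 29 → 85 → 89 → 145 → 42 → 20 → 4 → 16 → 37 → 58 → 89  (repeats 89)
975: 975 → 155 → 51 → 26 → 40 → 16 → 37 → 58 → 89 → 145 → 42 → 20 → 4 → 16  (repeats 16)
happy: 973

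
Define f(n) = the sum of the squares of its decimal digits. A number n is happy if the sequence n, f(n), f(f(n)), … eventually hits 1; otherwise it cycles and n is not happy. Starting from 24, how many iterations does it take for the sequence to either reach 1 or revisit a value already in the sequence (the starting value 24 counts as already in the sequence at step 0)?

9

24 → 20
20 → 4
4 → 16
16 → 37
37 → 58
58 → 89
89 → 145
145 → 42
42 → 20  — 20 repeats.
That took 9 steps.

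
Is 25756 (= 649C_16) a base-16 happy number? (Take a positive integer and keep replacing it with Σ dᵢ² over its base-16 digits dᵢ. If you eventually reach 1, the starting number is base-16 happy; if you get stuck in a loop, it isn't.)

25756 = (6,4,9,12)_16 → 277
277 = (1,1,5)_16 → 27
27 = (1,11)_16 → 122
122 = (7,10)_16 → 149
149 = (9,5)_16 → 106
106 = (6,10)_16 → 136
136 = (8,8)_16 → 128
128 = (8,0)_16 → 64
64 = (4,0)_16 → 16
16 = (1,0)_16 → 1  — reached 1.

base-16 happy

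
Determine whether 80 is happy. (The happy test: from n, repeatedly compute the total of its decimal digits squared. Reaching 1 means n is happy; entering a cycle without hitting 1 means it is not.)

not happy

80 → 8² + 0² = 64 + 0 = 64
64 → 6² + 4² = 36 + 16 = 52
52 → 5² + 2² = 25 + 4 = 29
29 → 2² + 9² = 4 + 81 = 85
85 → 8² + 5² = 64 + 25 = 89
89 → 8² + 9² = 64 + 81 = 145
145 → 1² + 4² + 5² = 1 + 16 + 25 = 42
42 → 4² + 2² = 16 + 4 = 20
20 → 2² + 0² = 4 + 0 = 4
4 → 4² = 16
16 → 1² + 6² = 1 + 36 = 37
37 → 3² + 7² = 9 + 49 = 58
58 → 5² + 8² = 25 + 64 = 89  — 89 already seen; the sequence cycles without reaching 1.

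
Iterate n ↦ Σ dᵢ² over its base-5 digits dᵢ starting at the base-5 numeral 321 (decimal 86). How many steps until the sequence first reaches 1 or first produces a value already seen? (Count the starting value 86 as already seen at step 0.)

6

86 = (3,2,1)_5 → 3² + 2² + 1² = 9 + 4 + 1 = 14
14 = (2,4)_5 → 2² + 4² = 4 + 16 = 20
20 = (4,0)_5 → 4² + 0² = 16 + 0 = 16
16 = (3,1)_5 → 3² + 1² = 9 + 1 = 10
10 = (2,0)_5 → 2² + 0² = 4 + 0 = 4
4 = (4)_5 → 4² = 16  — 16 repeats.
That took 6 steps.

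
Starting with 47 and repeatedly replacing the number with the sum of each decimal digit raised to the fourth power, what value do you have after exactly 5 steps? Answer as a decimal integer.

47 → 4⁴ + 7⁴ = 2657
2657 → 2⁴ + 6⁴ + 5⁴ + 7⁴ = 4338
4338 → 4⁴ + 3⁴ + 3⁴ + 8⁴ = 4514
4514 → 4⁴ + 5⁴ + 1⁴ + 4⁴ = 1138
1138 → 1⁴ + 1⁴ + 3⁴ + 8⁴ = 4179

4179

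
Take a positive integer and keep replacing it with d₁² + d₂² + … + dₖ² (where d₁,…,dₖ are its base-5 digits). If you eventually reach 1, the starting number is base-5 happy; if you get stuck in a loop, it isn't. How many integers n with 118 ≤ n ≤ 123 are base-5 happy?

118: 118 → 34 → 18 → 18  (repeats 18)
119: 119 → 41 → 11 → 5 → 1  (reaches 1)
120: 120 → 32 → 6 → 2 → 4 → 16 → 10 → 4  (repeats 4)
121: 121 → 33 → 11 → 5 → 1  (reaches 1)
122: 122 → 36 → 6 → 2 → 4 → 16 → 10 → 4  (repeats 4)
123: 123 → 41 → 11 → 5 → 1  (reaches 1)
base-5 happy: 119, 121, 123

3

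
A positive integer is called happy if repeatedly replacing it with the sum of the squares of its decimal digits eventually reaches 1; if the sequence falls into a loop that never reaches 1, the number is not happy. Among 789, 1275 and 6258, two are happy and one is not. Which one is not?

789

789: 789 → 194 → 98 → 145 → 42 → 20 → 4 → 16 → 37 → 58 → 89 → 145  — repeats 145 (not happy)
1275: 1275 → 79 → 130 → 10 → 1  — reaches 1 (happy)
6258: 6258 → 129 → 86 → 100 → 1  — reaches 1 (happy)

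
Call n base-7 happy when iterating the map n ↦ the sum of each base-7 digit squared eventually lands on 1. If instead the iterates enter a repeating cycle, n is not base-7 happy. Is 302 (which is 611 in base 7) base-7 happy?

not base-7 happy

302 = (6,1,1)_7 → 6² + 1² + 1² = 36 + 1 + 1 = 38
38 = (5,3)_7 → 5² + 3² = 25 + 9 = 34
34 = (4,6)_7 → 4² + 6² = 16 + 36 = 52
52 = (1,0,3)_7 → 1² + 0² + 3² = 1 + 0 + 9 = 10
10 = (1,3)_7 → 1² + 3² = 1 + 9 = 10  — 10 already seen; the sequence cycles without reaching 1.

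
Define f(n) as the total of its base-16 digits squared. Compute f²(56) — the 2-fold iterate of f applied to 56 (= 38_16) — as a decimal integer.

56 = (3,8)_16 → 3² + 8² = 9 + 64 = 73
73 = (4,9)_16 → 4² + 9² = 16 + 81 = 97

97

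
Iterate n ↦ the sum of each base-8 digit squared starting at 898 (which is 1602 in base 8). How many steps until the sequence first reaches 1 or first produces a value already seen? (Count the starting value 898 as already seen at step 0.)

4

898 = (1,6,0,2)_8 → 1² + 6² + 0² + 2² = 41
41 = (5,1)_8 → 5² + 1² = 26
26 = (3,2)_8 → 3² + 2² = 13
13 = (1,5)_8 → 1² + 5² = 26  — 26 repeats.
That took 4 steps.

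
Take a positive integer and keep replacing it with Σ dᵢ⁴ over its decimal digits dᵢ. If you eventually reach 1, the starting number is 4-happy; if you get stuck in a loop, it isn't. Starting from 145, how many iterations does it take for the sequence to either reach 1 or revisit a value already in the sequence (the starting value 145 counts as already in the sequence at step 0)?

145 → 882
882 → 8208
8208 → 8208  — 8208 repeats.
That took 3 steps.

3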